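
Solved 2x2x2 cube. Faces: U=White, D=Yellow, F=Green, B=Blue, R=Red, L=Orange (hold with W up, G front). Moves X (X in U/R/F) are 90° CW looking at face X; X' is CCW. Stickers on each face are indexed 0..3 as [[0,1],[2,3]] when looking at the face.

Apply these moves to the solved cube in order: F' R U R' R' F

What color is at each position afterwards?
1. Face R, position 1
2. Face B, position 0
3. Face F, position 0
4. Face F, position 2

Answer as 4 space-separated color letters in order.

Answer: R Y G O

Derivation:
After move 1 (F'): F=GGGG U=WWRR R=YRYR D=OOYY L=OWOW
After move 2 (R): R=YYRR U=WGRG F=GOGY D=OBYB B=RBWB
After move 3 (U): U=RWGG F=YYGY R=RBRR B=OWWB L=GOOW
After move 4 (R'): R=BRRR U=RWGO F=YWGG D=OYYY B=BWBB
After move 5 (R'): R=RRBR U=RBGB F=YWGO D=OWYG B=YWYB
After move 6 (F): F=GYOW U=RBWO R=GRBR D=BRYG L=GOOW
Query 1: R[1] = R
Query 2: B[0] = Y
Query 3: F[0] = G
Query 4: F[2] = O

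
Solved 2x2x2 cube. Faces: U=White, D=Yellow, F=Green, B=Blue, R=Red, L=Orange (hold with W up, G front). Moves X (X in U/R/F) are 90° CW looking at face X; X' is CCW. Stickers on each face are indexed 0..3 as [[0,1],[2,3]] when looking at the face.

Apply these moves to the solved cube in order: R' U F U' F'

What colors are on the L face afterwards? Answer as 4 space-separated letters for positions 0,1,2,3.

Answer: O O O W

Derivation:
After move 1 (R'): R=RRRR U=WBWB F=GWGW D=YGYG B=YBYB
After move 2 (U): U=WWBB F=RRGW R=YBRR B=OOYB L=GWOO
After move 3 (F): F=GRWR U=WWOW R=BBBR D=RYYG L=GYOG
After move 4 (U'): U=WWWO F=GYWR R=GRBR B=BBYB L=OOOG
After move 5 (F'): F=YRGW U=WWGB R=YRRR D=OGYG L=OOOW
Query: L face = OOOW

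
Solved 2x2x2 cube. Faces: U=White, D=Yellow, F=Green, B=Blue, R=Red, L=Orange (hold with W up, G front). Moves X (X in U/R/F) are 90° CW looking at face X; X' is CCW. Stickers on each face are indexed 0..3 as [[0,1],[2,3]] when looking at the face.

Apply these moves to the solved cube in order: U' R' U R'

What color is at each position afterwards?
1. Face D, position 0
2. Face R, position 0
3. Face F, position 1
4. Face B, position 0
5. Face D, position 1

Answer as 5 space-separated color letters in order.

Answer: Y R W G R

Derivation:
After move 1 (U'): U=WWWW F=OOGG R=GGRR B=RRBB L=BBOO
After move 2 (R'): R=GRGR U=WBWR F=OWGW D=YOYG B=YRYB
After move 3 (U): U=WWRB F=GRGW R=YRGR B=BBYB L=OWOO
After move 4 (R'): R=RRYG U=WYRB F=GWGB D=YRYW B=GBOB
Query 1: D[0] = Y
Query 2: R[0] = R
Query 3: F[1] = W
Query 4: B[0] = G
Query 5: D[1] = R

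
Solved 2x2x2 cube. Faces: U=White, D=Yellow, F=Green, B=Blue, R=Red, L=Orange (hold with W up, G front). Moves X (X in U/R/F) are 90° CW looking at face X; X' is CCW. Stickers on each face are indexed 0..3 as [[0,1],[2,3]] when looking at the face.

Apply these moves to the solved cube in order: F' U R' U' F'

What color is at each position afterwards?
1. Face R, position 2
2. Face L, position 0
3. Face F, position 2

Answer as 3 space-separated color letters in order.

After move 1 (F'): F=GGGG U=WWRR R=YRYR D=OOYY L=OWOW
After move 2 (U): U=RWRW F=YRGG R=BBYR B=OWBB L=GGOW
After move 3 (R'): R=BRBY U=RBRO F=YWGW D=ORYG B=YWOB
After move 4 (U'): U=BORR F=GGGW R=YWBY B=BROB L=YWOW
After move 5 (F'): F=GWGG U=BOYB R=RWOY D=WWYG L=YROR
Query 1: R[2] = O
Query 2: L[0] = Y
Query 3: F[2] = G

Answer: O Y G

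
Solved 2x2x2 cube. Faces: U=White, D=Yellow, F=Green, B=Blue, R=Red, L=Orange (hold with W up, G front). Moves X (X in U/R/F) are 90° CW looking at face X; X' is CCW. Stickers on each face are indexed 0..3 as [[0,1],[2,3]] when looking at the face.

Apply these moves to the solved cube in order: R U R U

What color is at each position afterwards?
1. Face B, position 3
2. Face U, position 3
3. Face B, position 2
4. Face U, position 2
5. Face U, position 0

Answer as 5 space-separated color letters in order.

After move 1 (R): R=RRRR U=WGWG F=GYGY D=YBYB B=WBWB
After move 2 (U): U=WWGG F=RRGY R=WBRR B=OOWB L=GYOO
After move 3 (R): R=RWRB U=WRGY F=RBGB D=YWYO B=GOWB
After move 4 (U): U=GWYR F=RWGB R=GORB B=GYWB L=RBOO
Query 1: B[3] = B
Query 2: U[3] = R
Query 3: B[2] = W
Query 4: U[2] = Y
Query 5: U[0] = G

Answer: B R W Y G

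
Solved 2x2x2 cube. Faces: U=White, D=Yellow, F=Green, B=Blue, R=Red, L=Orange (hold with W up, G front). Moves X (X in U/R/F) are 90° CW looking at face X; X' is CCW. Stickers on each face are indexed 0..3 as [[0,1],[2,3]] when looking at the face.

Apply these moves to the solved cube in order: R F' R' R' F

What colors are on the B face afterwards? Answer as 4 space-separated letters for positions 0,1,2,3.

Answer: G B Y B

Derivation:
After move 1 (R): R=RRRR U=WGWG F=GYGY D=YBYB B=WBWB
After move 2 (F'): F=YYGG U=WGRR R=BRYR D=OOYB L=OGOW
After move 3 (R'): R=RRBY U=WWRW F=YGGR D=OYYG B=BBOB
After move 4 (R'): R=RYRB U=WORB F=YWGW D=OGYR B=GBYB
After move 5 (F): F=GYWW U=WOWG R=RYBB D=RRYR L=OOOG
Query: B face = GBYB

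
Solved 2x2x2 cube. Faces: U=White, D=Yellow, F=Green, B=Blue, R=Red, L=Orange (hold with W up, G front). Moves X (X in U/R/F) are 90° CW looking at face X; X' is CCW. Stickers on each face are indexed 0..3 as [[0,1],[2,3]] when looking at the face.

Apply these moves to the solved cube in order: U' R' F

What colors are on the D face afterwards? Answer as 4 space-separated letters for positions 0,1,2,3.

Answer: G G Y G

Derivation:
After move 1 (U'): U=WWWW F=OOGG R=GGRR B=RRBB L=BBOO
After move 2 (R'): R=GRGR U=WBWR F=OWGW D=YOYG B=YRYB
After move 3 (F): F=GOWW U=WBOB R=WRRR D=GGYG L=BYOO
Query: D face = GGYG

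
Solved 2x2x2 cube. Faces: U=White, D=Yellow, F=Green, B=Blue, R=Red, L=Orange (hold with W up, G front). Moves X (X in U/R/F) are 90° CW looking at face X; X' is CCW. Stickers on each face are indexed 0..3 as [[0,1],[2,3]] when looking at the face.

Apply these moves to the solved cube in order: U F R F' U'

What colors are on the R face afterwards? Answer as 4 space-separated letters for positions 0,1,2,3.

Answer: B Y R B

Derivation:
After move 1 (U): U=WWWW F=RRGG R=BBRR B=OOBB L=GGOO
After move 2 (F): F=GRGR U=WWOG R=WBWR D=RBYY L=GYOY
After move 3 (R): R=WWRB U=WROR F=GBGY D=RBYO B=GOWB
After move 4 (F'): F=BYGG U=WRWR R=BWRB D=YYYO L=GROO
After move 5 (U'): U=RRWW F=GRGG R=BYRB B=BWWB L=GOOO
Query: R face = BYRB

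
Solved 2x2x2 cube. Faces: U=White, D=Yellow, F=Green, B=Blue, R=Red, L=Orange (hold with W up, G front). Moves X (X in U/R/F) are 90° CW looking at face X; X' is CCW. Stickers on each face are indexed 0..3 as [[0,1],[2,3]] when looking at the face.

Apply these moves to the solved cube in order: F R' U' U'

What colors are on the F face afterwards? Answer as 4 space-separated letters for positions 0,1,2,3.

After move 1 (F): F=GGGG U=WWOO R=WRWR D=RRYY L=OYOY
After move 2 (R'): R=RRWW U=WBOB F=GWGO D=RGYG B=YBRB
After move 3 (U'): U=BBWO F=OYGO R=GWWW B=RRRB L=YBOY
After move 4 (U'): U=BOBW F=YBGO R=OYWW B=GWRB L=RROY
Query: F face = YBGO

Answer: Y B G O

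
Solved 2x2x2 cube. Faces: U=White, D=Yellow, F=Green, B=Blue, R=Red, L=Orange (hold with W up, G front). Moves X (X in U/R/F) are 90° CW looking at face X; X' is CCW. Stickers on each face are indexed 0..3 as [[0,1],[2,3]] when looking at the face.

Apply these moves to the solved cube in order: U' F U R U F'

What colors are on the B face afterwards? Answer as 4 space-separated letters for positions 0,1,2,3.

Answer: G O W B

Derivation:
After move 1 (U'): U=WWWW F=OOGG R=GGRR B=RRBB L=BBOO
After move 2 (F): F=GOGO U=WWOB R=WGWR D=RGYY L=BYOY
After move 3 (U): U=OWBW F=WGGO R=RRWR B=BYBB L=GOOY
After move 4 (R): R=WRRR U=OGBO F=WGGY D=RBYB B=WYWB
After move 5 (U): U=BOOG F=WRGY R=WYRR B=GOWB L=WGOY
After move 6 (F'): F=RYWG U=BOWR R=BYRR D=GYYB L=WGOO
Query: B face = GOWB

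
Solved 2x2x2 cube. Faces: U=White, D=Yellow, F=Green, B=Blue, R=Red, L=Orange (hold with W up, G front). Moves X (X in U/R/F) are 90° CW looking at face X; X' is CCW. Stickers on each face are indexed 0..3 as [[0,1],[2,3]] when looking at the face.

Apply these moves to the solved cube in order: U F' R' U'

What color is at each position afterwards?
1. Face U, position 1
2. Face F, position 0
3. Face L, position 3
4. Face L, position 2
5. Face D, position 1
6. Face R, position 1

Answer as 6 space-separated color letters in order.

Answer: O G W O G W

Derivation:
After move 1 (U): U=WWWW F=RRGG R=BBRR B=OOBB L=GGOO
After move 2 (F'): F=RGRG U=WWBR R=YBYR D=GOYY L=GWOW
After move 3 (R'): R=BRYY U=WBBO F=RWRR D=GGYG B=YOOB
After move 4 (U'): U=BOWB F=GWRR R=RWYY B=BROB L=YOOW
Query 1: U[1] = O
Query 2: F[0] = G
Query 3: L[3] = W
Query 4: L[2] = O
Query 5: D[1] = G
Query 6: R[1] = W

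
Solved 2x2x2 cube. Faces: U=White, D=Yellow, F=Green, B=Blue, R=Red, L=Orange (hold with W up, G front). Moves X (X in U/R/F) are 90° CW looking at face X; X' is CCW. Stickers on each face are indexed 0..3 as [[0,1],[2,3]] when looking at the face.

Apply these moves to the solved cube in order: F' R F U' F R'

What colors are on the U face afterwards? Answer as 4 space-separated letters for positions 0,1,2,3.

Answer: G W B R

Derivation:
After move 1 (F'): F=GGGG U=WWRR R=YRYR D=OOYY L=OWOW
After move 2 (R): R=YYRR U=WGRG F=GOGY D=OBYB B=RBWB
After move 3 (F): F=GGYO U=WGWW R=RYGR D=RYYB L=OOOB
After move 4 (U'): U=GWWW F=OOYO R=GGGR B=RYWB L=RBOB
After move 5 (F): F=YOOO U=GWBB R=WGWR D=GGYB L=RROY
After move 6 (R'): R=GRWW U=GWBR F=YWOB D=GOYO B=BYGB
Query: U face = GWBR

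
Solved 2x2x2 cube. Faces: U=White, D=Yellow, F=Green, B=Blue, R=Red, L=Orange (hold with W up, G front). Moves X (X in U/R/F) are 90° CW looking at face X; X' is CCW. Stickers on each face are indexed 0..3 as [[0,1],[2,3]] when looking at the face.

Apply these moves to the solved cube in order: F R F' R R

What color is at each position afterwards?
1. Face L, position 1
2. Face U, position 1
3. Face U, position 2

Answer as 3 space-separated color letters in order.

After move 1 (F): F=GGGG U=WWOO R=WRWR D=RRYY L=OYOY
After move 2 (R): R=WWRR U=WGOG F=GRGY D=RBYB B=OBWB
After move 3 (F'): F=RYGG U=WGWR R=BWRR D=YYYB L=OGOO
After move 4 (R): R=RBRW U=WYWG F=RYGB D=YWYO B=RBGB
After move 5 (R): R=RRWB U=WYWB F=RWGO D=YGYR B=GBYB
Query 1: L[1] = G
Query 2: U[1] = Y
Query 3: U[2] = W

Answer: G Y W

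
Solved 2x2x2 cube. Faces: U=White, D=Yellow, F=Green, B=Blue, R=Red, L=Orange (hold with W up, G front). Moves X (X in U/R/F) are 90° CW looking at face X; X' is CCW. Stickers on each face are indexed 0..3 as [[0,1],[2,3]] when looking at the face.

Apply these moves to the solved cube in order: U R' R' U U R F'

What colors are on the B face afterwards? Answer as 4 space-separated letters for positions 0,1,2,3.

Answer: W B W B

Derivation:
After move 1 (U): U=WWWW F=RRGG R=BBRR B=OOBB L=GGOO
After move 2 (R'): R=BRBR U=WBWO F=RWGW D=YRYG B=YOYB
After move 3 (R'): R=RRBB U=WYWY F=RBGO D=YWYW B=GORB
After move 4 (U): U=WWYY F=RRGO R=GOBB B=GGRB L=RBOO
After move 5 (U): U=YWYW F=GOGO R=GGBB B=RBRB L=RROO
After move 6 (R): R=BGBG U=YOYO F=GWGW D=YRYR B=WBWB
After move 7 (F'): F=WWGG U=YOBB R=RGYG D=ROYR L=ROOY
Query: B face = WBWB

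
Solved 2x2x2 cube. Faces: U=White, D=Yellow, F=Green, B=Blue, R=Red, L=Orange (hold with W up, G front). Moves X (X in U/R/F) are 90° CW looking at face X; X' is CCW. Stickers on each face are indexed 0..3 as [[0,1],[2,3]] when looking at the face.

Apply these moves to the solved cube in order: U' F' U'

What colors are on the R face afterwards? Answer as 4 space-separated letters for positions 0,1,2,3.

After move 1 (U'): U=WWWW F=OOGG R=GGRR B=RRBB L=BBOO
After move 2 (F'): F=OGOG U=WWGR R=YGYR D=BOYY L=BWOW
After move 3 (U'): U=WRWG F=BWOG R=OGYR B=YGBB L=RROW
Query: R face = OGYR

Answer: O G Y R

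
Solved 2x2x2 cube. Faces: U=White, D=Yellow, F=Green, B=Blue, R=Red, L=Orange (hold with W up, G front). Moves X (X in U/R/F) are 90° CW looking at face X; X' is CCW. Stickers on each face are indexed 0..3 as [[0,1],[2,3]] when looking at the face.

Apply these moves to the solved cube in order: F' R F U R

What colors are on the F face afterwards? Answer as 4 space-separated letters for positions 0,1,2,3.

Answer: R Y Y B

Derivation:
After move 1 (F'): F=GGGG U=WWRR R=YRYR D=OOYY L=OWOW
After move 2 (R): R=YYRR U=WGRG F=GOGY D=OBYB B=RBWB
After move 3 (F): F=GGYO U=WGWW R=RYGR D=RYYB L=OOOB
After move 4 (U): U=WWWG F=RYYO R=RBGR B=OOWB L=GGOB
After move 5 (R): R=GRRB U=WYWO F=RYYB D=RWYO B=GOWB
Query: F face = RYYB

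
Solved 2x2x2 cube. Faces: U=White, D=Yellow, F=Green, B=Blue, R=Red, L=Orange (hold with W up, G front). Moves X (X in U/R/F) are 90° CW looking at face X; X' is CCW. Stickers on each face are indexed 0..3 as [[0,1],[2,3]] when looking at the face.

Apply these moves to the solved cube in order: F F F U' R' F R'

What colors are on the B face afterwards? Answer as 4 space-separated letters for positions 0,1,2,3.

After move 1 (F): F=GGGG U=WWOO R=WRWR D=RRYY L=OYOY
After move 2 (F): F=GGGG U=WWYY R=OROR D=WWYY L=OROR
After move 3 (F): F=GGGG U=WWRR R=YRYR D=OOYY L=OWOW
After move 4 (U'): U=WRWR F=OWGG R=GGYR B=YRBB L=BBOW
After move 5 (R'): R=GRGY U=WBWY F=ORGR D=OWYG B=YROB
After move 6 (F): F=GORR U=WBWB R=WRYY D=GGYG L=BOOW
After move 7 (R'): R=RYWY U=WOWY F=GBRB D=GOYR B=GRGB
Query: B face = GRGB

Answer: G R G B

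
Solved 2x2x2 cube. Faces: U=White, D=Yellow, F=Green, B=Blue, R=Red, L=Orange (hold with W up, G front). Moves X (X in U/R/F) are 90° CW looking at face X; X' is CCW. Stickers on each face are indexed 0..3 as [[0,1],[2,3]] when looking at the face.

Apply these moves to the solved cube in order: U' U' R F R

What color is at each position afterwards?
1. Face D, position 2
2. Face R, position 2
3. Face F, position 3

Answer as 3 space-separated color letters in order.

Answer: Y O G

Derivation:
After move 1 (U'): U=WWWW F=OOGG R=GGRR B=RRBB L=BBOO
After move 2 (U'): U=WWWW F=BBGG R=OORR B=GGBB L=RROO
After move 3 (R): R=RORO U=WBWG F=BYGY D=YBYG B=WGWB
After move 4 (F): F=GBYY U=WBOR R=WOGO D=RRYG L=RYOB
After move 5 (R): R=GWOO U=WBOY F=GRYG D=RWYW B=RGBB
Query 1: D[2] = Y
Query 2: R[2] = O
Query 3: F[3] = G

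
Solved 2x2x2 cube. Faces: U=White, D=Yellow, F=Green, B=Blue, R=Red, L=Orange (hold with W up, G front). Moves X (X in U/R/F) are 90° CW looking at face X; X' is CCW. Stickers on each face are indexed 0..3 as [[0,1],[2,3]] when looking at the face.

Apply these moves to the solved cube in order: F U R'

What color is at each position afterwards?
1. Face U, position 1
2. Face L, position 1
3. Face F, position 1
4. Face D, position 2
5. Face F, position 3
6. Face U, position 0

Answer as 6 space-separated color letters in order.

After move 1 (F): F=GGGG U=WWOO R=WRWR D=RRYY L=OYOY
After move 2 (U): U=OWOW F=WRGG R=BBWR B=OYBB L=GGOY
After move 3 (R'): R=BRBW U=OBOO F=WWGW D=RRYG B=YYRB
Query 1: U[1] = B
Query 2: L[1] = G
Query 3: F[1] = W
Query 4: D[2] = Y
Query 5: F[3] = W
Query 6: U[0] = O

Answer: B G W Y W O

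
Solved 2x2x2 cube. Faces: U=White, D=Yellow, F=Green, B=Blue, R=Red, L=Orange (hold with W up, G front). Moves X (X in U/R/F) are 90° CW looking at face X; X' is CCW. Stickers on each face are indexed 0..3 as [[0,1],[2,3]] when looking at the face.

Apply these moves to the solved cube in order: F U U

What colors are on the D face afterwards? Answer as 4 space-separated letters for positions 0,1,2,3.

Answer: R R Y Y

Derivation:
After move 1 (F): F=GGGG U=WWOO R=WRWR D=RRYY L=OYOY
After move 2 (U): U=OWOW F=WRGG R=BBWR B=OYBB L=GGOY
After move 3 (U): U=OOWW F=BBGG R=OYWR B=GGBB L=WROY
Query: D face = RRYY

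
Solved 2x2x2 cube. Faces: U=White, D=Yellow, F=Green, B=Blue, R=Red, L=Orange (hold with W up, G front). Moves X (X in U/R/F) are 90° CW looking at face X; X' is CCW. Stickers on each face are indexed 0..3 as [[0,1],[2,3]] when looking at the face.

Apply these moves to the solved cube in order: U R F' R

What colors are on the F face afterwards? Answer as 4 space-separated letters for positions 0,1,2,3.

After move 1 (U): U=WWWW F=RRGG R=BBRR B=OOBB L=GGOO
After move 2 (R): R=RBRB U=WRWG F=RYGY D=YBYO B=WOWB
After move 3 (F'): F=YYRG U=WRRR R=BBYB D=GOYO L=GGOW
After move 4 (R): R=YBBB U=WYRG F=YORO D=GWYW B=RORB
Query: F face = YORO

Answer: Y O R O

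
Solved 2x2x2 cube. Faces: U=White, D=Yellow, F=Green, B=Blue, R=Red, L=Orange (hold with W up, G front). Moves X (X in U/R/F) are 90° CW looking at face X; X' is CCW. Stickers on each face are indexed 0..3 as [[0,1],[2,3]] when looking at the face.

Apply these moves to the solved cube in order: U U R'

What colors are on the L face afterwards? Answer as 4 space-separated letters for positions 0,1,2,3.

After move 1 (U): U=WWWW F=RRGG R=BBRR B=OOBB L=GGOO
After move 2 (U): U=WWWW F=BBGG R=OORR B=GGBB L=RROO
After move 3 (R'): R=OROR U=WBWG F=BWGW D=YBYG B=YGYB
Query: L face = RROO

Answer: R R O O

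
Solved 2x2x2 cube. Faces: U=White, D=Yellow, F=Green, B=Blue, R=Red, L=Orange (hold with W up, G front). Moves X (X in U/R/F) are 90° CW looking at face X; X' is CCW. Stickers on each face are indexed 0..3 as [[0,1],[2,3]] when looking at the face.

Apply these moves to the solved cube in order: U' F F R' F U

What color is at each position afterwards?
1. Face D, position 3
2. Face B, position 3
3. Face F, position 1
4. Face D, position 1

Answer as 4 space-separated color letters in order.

After move 1 (U'): U=WWWW F=OOGG R=GGRR B=RRBB L=BBOO
After move 2 (F): F=GOGO U=WWOB R=WGWR D=RGYY L=BYOY
After move 3 (F): F=GGOO U=WWYY R=OGBR D=WWYY L=BROG
After move 4 (R'): R=GROB U=WBYR F=GWOY D=WGYO B=YRWB
After move 5 (F): F=OGYW U=WBGR R=YRRB D=OGYO L=BWOG
After move 6 (U): U=GWRB F=YRYW R=YRRB B=BWWB L=OGOG
Query 1: D[3] = O
Query 2: B[3] = B
Query 3: F[1] = R
Query 4: D[1] = G

Answer: O B R G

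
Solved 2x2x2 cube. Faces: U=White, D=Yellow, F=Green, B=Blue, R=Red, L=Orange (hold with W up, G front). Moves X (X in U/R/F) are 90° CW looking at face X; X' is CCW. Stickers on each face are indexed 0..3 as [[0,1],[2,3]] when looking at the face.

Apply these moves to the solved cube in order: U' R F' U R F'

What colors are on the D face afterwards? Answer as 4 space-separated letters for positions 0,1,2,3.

After move 1 (U'): U=WWWW F=OOGG R=GGRR B=RRBB L=BBOO
After move 2 (R): R=RGRG U=WOWG F=OYGY D=YBYR B=WRWB
After move 3 (F'): F=YYOG U=WORR R=BGYG D=BOYR L=BGOW
After move 4 (U): U=RWRO F=BGOG R=WRYG B=BGWB L=YYOW
After move 5 (R): R=YWGR U=RGRG F=BOOR D=BWYB B=OGWB
After move 6 (F'): F=ORBO U=RGYG R=WWBR D=YWYB L=YGOR
Query: D face = YWYB

Answer: Y W Y B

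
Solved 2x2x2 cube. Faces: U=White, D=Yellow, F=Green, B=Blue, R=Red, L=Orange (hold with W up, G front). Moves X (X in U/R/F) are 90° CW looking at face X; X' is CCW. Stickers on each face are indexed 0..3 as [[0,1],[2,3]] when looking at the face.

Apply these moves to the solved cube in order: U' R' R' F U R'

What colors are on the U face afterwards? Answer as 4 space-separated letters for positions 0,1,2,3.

After move 1 (U'): U=WWWW F=OOGG R=GGRR B=RRBB L=BBOO
After move 2 (R'): R=GRGR U=WBWR F=OWGW D=YOYG B=YRYB
After move 3 (R'): R=RRGG U=WYWY F=OBGR D=YWYW B=GROB
After move 4 (F): F=GORB U=WYOB R=WRYG D=GRYW L=BYOW
After move 5 (U): U=OWBY F=WRRB R=GRYG B=BYOB L=GOOW
After move 6 (R'): R=RGGY U=OOBB F=WWRY D=GRYB B=WYRB
Query: U face = OOBB

Answer: O O B B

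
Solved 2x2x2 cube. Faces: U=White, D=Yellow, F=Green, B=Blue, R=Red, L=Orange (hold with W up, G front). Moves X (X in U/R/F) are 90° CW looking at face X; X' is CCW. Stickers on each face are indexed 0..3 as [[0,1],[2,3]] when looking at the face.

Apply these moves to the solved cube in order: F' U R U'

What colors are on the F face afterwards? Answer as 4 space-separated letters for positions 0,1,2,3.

After move 1 (F'): F=GGGG U=WWRR R=YRYR D=OOYY L=OWOW
After move 2 (U): U=RWRW F=YRGG R=BBYR B=OWBB L=GGOW
After move 3 (R): R=YBRB U=RRRG F=YOGY D=OBYO B=WWWB
After move 4 (U'): U=RGRR F=GGGY R=YORB B=YBWB L=WWOW
Query: F face = GGGY

Answer: G G G Y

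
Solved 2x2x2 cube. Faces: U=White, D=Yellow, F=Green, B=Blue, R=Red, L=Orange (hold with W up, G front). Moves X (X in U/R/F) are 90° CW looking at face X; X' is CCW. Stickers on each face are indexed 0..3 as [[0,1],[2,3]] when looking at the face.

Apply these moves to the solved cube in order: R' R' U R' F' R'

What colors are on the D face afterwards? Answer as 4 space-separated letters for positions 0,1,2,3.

After move 1 (R'): R=RRRR U=WBWB F=GWGW D=YGYG B=YBYB
After move 2 (R'): R=RRRR U=WYWY F=GBGB D=YWYW B=GBGB
After move 3 (U): U=WWYY F=RRGB R=GBRR B=OOGB L=GBOO
After move 4 (R'): R=BRGR U=WGYO F=RWGY D=YRYB B=WOWB
After move 5 (F'): F=WYRG U=WGBG R=RRYR D=BOYB L=GOOY
After move 6 (R'): R=RRRY U=WWBW F=WGRG D=BYYG B=BOOB
Query: D face = BYYG

Answer: B Y Y G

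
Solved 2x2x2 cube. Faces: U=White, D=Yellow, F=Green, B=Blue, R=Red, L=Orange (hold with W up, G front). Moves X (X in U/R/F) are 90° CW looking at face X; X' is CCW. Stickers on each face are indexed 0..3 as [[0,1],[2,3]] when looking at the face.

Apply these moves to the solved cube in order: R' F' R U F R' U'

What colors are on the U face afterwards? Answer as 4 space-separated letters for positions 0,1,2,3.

Answer: B O R W

Derivation:
After move 1 (R'): R=RRRR U=WBWB F=GWGW D=YGYG B=YBYB
After move 2 (F'): F=WWGG U=WBRR R=GRYR D=OOYG L=OBOW
After move 3 (R): R=YGRR U=WWRG F=WOGG D=OYYY B=RBBB
After move 4 (U): U=RWGW F=YGGG R=RBRR B=OBBB L=WOOW
After move 5 (F): F=GYGG U=RWWO R=GBWR D=RRYY L=WOOY
After move 6 (R'): R=BRGW U=RBWO F=GWGO D=RYYG B=YBRB
After move 7 (U'): U=BORW F=WOGO R=GWGW B=BRRB L=YBOY
Query: U face = BORW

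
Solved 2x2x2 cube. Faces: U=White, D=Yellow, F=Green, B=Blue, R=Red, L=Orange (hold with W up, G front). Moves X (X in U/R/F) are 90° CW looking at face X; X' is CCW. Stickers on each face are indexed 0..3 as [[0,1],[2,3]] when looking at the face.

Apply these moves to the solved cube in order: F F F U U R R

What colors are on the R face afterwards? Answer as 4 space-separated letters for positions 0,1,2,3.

Answer: R Y W O

Derivation:
After move 1 (F): F=GGGG U=WWOO R=WRWR D=RRYY L=OYOY
After move 2 (F): F=GGGG U=WWYY R=OROR D=WWYY L=OROR
After move 3 (F): F=GGGG U=WWRR R=YRYR D=OOYY L=OWOW
After move 4 (U): U=RWRW F=YRGG R=BBYR B=OWBB L=GGOW
After move 5 (U): U=RRWW F=BBGG R=OWYR B=GGBB L=YROW
After move 6 (R): R=YORW U=RBWG F=BOGY D=OBYG B=WGRB
After move 7 (R): R=RYWO U=ROWY F=BBGG D=ORYW B=GGBB
Query: R face = RYWO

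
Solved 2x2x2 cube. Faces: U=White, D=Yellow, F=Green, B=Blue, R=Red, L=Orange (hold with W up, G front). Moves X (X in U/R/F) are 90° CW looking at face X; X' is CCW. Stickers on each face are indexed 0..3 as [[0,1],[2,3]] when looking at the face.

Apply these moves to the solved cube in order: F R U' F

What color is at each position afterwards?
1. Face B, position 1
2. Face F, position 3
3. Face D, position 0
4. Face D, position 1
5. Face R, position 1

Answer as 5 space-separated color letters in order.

After move 1 (F): F=GGGG U=WWOO R=WRWR D=RRYY L=OYOY
After move 2 (R): R=WWRR U=WGOG F=GRGY D=RBYB B=OBWB
After move 3 (U'): U=GGWO F=OYGY R=GRRR B=WWWB L=OBOY
After move 4 (F): F=GOYY U=GGYB R=WROR D=RGYB L=OROB
Query 1: B[1] = W
Query 2: F[3] = Y
Query 3: D[0] = R
Query 4: D[1] = G
Query 5: R[1] = R

Answer: W Y R G R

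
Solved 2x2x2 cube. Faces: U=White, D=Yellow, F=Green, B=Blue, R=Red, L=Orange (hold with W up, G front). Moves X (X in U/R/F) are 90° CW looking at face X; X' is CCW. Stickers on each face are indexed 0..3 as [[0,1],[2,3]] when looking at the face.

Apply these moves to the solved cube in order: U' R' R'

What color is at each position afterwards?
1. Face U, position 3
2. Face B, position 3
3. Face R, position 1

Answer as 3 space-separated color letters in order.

Answer: Y B R

Derivation:
After move 1 (U'): U=WWWW F=OOGG R=GGRR B=RRBB L=BBOO
After move 2 (R'): R=GRGR U=WBWR F=OWGW D=YOYG B=YRYB
After move 3 (R'): R=RRGG U=WYWY F=OBGR D=YWYW B=GROB
Query 1: U[3] = Y
Query 2: B[3] = B
Query 3: R[1] = R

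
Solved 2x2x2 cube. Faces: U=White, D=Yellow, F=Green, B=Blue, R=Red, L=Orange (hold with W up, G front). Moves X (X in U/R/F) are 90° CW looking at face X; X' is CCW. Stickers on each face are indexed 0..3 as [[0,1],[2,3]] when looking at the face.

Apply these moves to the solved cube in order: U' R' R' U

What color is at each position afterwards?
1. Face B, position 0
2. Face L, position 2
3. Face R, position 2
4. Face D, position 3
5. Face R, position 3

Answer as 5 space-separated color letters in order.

After move 1 (U'): U=WWWW F=OOGG R=GGRR B=RRBB L=BBOO
After move 2 (R'): R=GRGR U=WBWR F=OWGW D=YOYG B=YRYB
After move 3 (R'): R=RRGG U=WYWY F=OBGR D=YWYW B=GROB
After move 4 (U): U=WWYY F=RRGR R=GRGG B=BBOB L=OBOO
Query 1: B[0] = B
Query 2: L[2] = O
Query 3: R[2] = G
Query 4: D[3] = W
Query 5: R[3] = G

Answer: B O G W G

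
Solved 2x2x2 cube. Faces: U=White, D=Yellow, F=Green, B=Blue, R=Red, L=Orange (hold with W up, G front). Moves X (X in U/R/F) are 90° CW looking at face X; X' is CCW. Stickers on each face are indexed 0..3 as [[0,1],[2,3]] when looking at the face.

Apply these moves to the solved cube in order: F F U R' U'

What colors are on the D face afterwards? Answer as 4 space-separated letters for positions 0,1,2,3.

Answer: W R Y G

Derivation:
After move 1 (F): F=GGGG U=WWOO R=WRWR D=RRYY L=OYOY
After move 2 (F): F=GGGG U=WWYY R=OROR D=WWYY L=OROR
After move 3 (U): U=YWYW F=ORGG R=BBOR B=ORBB L=GGOR
After move 4 (R'): R=BRBO U=YBYO F=OWGW D=WRYG B=YRWB
After move 5 (U'): U=BOYY F=GGGW R=OWBO B=BRWB L=YROR
Query: D face = WRYG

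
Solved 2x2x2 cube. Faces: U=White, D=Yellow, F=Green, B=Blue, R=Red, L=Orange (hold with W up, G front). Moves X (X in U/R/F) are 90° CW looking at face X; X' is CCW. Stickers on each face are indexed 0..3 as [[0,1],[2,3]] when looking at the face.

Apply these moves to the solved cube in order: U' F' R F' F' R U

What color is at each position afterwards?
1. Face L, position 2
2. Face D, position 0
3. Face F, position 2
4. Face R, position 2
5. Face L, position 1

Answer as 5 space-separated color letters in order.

After move 1 (U'): U=WWWW F=OOGG R=GGRR B=RRBB L=BBOO
After move 2 (F'): F=OGOG U=WWGR R=YGYR D=BOYY L=BWOW
After move 3 (R): R=YYRG U=WGGG F=OOOY D=BBYR B=RRWB
After move 4 (F'): F=OYOO U=WGYR R=BYBG D=WWYR L=BGOG
After move 5 (F'): F=YOOO U=WGBB R=WYWG D=GGYR L=BROY
After move 6 (R): R=WWGY U=WOBO F=YGOR D=GWYR B=BRGB
After move 7 (U): U=BWOO F=WWOR R=BRGY B=BRGB L=YGOY
Query 1: L[2] = O
Query 2: D[0] = G
Query 3: F[2] = O
Query 4: R[2] = G
Query 5: L[1] = G

Answer: O G O G G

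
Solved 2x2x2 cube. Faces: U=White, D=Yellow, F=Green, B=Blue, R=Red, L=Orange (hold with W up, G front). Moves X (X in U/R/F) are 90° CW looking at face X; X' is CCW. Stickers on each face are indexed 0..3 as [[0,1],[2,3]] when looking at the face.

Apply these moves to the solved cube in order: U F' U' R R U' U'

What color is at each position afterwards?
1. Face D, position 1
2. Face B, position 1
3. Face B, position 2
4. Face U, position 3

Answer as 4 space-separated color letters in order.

Answer: R B W W

Derivation:
After move 1 (U): U=WWWW F=RRGG R=BBRR B=OOBB L=GGOO
After move 2 (F'): F=RGRG U=WWBR R=YBYR D=GOYY L=GWOW
After move 3 (U'): U=WRWB F=GWRG R=RGYR B=YBBB L=OOOW
After move 4 (R): R=YRRG U=WWWG F=GORY D=GBYY B=BBRB
After move 5 (R): R=RYGR U=WOWY F=GBRY D=GRYB B=GBWB
After move 6 (U'): U=OYWW F=OORY R=GBGR B=RYWB L=GBOW
After move 7 (U'): U=YWOW F=GBRY R=OOGR B=GBWB L=RYOW
Query 1: D[1] = R
Query 2: B[1] = B
Query 3: B[2] = W
Query 4: U[3] = W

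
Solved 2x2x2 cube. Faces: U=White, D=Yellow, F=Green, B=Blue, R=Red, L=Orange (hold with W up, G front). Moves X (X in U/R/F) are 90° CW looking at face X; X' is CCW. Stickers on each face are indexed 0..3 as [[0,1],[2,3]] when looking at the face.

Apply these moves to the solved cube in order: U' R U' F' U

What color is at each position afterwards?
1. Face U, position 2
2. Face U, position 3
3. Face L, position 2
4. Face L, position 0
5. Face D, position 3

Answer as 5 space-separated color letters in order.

After move 1 (U'): U=WWWW F=OOGG R=GGRR B=RRBB L=BBOO
After move 2 (R): R=RGRG U=WOWG F=OYGY D=YBYR B=WRWB
After move 3 (U'): U=OGWW F=BBGY R=OYRG B=RGWB L=WROO
After move 4 (F'): F=BYBG U=OGOR R=BYYG D=ROYR L=WWOW
After move 5 (U): U=OORG F=BYBG R=RGYG B=WWWB L=BYOW
Query 1: U[2] = R
Query 2: U[3] = G
Query 3: L[2] = O
Query 4: L[0] = B
Query 5: D[3] = R

Answer: R G O B R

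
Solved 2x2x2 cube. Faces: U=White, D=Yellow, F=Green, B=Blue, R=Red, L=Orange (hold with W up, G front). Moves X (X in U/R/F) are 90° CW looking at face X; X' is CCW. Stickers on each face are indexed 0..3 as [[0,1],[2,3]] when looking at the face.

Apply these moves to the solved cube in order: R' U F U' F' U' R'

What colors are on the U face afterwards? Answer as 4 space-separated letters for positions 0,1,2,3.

Answer: W Y W Y

Derivation:
After move 1 (R'): R=RRRR U=WBWB F=GWGW D=YGYG B=YBYB
After move 2 (U): U=WWBB F=RRGW R=YBRR B=OOYB L=GWOO
After move 3 (F): F=GRWR U=WWOW R=BBBR D=RYYG L=GYOG
After move 4 (U'): U=WWWO F=GYWR R=GRBR B=BBYB L=OOOG
After move 5 (F'): F=YRGW U=WWGB R=YRRR D=OGYG L=OOOW
After move 6 (U'): U=WBWG F=OOGW R=YRRR B=YRYB L=BBOW
After move 7 (R'): R=RRYR U=WYWY F=OBGG D=OOYW B=GRGB
Query: U face = WYWY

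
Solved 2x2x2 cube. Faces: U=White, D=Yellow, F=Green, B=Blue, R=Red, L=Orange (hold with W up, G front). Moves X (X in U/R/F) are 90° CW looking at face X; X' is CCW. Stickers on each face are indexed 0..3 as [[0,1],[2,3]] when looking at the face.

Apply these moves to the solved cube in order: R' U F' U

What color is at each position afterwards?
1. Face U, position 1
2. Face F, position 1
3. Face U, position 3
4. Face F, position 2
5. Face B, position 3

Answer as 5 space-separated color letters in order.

Answer: W B W R B

Derivation:
After move 1 (R'): R=RRRR U=WBWB F=GWGW D=YGYG B=YBYB
After move 2 (U): U=WWBB F=RRGW R=YBRR B=OOYB L=GWOO
After move 3 (F'): F=RWRG U=WWYR R=GBYR D=WOYG L=GBOB
After move 4 (U): U=YWRW F=GBRG R=OOYR B=GBYB L=RWOB
Query 1: U[1] = W
Query 2: F[1] = B
Query 3: U[3] = W
Query 4: F[2] = R
Query 5: B[3] = B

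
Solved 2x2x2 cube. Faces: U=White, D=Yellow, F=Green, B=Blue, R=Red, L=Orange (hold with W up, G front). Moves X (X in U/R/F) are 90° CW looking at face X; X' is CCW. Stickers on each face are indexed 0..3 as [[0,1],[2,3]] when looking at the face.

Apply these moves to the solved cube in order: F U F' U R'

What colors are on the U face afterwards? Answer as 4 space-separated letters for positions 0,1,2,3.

After move 1 (F): F=GGGG U=WWOO R=WRWR D=RRYY L=OYOY
After move 2 (U): U=OWOW F=WRGG R=BBWR B=OYBB L=GGOY
After move 3 (F'): F=RGWG U=OWBW R=RBRR D=GYYY L=GWOO
After move 4 (U): U=BOWW F=RBWG R=OYRR B=GWBB L=RGOO
After move 5 (R'): R=YROR U=BBWG F=ROWW D=GBYG B=YWYB
Query: U face = BBWG

Answer: B B W G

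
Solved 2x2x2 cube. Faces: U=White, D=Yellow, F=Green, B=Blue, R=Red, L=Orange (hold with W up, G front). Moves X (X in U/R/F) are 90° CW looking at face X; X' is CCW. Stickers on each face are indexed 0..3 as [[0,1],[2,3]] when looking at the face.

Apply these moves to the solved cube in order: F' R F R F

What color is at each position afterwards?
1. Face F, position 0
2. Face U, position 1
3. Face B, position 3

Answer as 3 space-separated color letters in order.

Answer: Y G B

Derivation:
After move 1 (F'): F=GGGG U=WWRR R=YRYR D=OOYY L=OWOW
After move 2 (R): R=YYRR U=WGRG F=GOGY D=OBYB B=RBWB
After move 3 (F): F=GGYO U=WGWW R=RYGR D=RYYB L=OOOB
After move 4 (R): R=GRRY U=WGWO F=GYYB D=RWYR B=WBGB
After move 5 (F): F=YGBY U=WGBO R=WROY D=RGYR L=OROW
Query 1: F[0] = Y
Query 2: U[1] = G
Query 3: B[3] = B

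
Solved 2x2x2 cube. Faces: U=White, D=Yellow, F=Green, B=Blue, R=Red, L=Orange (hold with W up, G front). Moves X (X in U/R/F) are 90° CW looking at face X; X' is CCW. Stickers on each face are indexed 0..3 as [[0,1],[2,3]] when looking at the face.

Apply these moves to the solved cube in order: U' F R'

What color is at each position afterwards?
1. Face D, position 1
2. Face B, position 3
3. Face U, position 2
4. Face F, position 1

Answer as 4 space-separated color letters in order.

After move 1 (U'): U=WWWW F=OOGG R=GGRR B=RRBB L=BBOO
After move 2 (F): F=GOGO U=WWOB R=WGWR D=RGYY L=BYOY
After move 3 (R'): R=GRWW U=WBOR F=GWGB D=ROYO B=YRGB
Query 1: D[1] = O
Query 2: B[3] = B
Query 3: U[2] = O
Query 4: F[1] = W

Answer: O B O W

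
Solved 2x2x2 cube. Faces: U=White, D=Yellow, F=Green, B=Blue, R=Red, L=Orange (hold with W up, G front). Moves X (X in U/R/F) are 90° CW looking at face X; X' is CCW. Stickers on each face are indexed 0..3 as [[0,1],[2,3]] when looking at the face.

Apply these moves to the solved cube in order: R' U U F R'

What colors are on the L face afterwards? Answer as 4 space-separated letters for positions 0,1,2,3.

After move 1 (R'): R=RRRR U=WBWB F=GWGW D=YGYG B=YBYB
After move 2 (U): U=WWBB F=RRGW R=YBRR B=OOYB L=GWOO
After move 3 (U): U=BWBW F=YBGW R=OORR B=GWYB L=RROO
After move 4 (F): F=GYWB U=BWOR R=BOWR D=ROYG L=RYOG
After move 5 (R'): R=ORBW U=BYOG F=GWWR D=RYYB B=GWOB
Query: L face = RYOG

Answer: R Y O G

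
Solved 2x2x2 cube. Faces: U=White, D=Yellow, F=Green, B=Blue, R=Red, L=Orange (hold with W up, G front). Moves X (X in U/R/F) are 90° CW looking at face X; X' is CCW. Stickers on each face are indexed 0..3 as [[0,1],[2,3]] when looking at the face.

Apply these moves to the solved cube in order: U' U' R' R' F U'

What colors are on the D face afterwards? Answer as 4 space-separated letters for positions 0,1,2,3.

Answer: O R Y W

Derivation:
After move 1 (U'): U=WWWW F=OOGG R=GGRR B=RRBB L=BBOO
After move 2 (U'): U=WWWW F=BBGG R=OORR B=GGBB L=RROO
After move 3 (R'): R=OROR U=WBWG F=BWGW D=YBYG B=YGYB
After move 4 (R'): R=RROO U=WYWY F=BBGG D=YWYW B=GGBB
After move 5 (F): F=GBGB U=WYOR R=WRYO D=ORYW L=RYOW
After move 6 (U'): U=YRWO F=RYGB R=GBYO B=WRBB L=GGOW
Query: D face = ORYW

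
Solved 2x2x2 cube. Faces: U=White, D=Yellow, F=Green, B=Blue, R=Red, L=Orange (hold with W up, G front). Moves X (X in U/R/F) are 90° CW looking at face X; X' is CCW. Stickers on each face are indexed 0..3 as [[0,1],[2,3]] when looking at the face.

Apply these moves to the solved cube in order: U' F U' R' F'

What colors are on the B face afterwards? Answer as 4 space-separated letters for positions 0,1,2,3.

After move 1 (U'): U=WWWW F=OOGG R=GGRR B=RRBB L=BBOO
After move 2 (F): F=GOGO U=WWOB R=WGWR D=RGYY L=BYOY
After move 3 (U'): U=WBWO F=BYGO R=GOWR B=WGBB L=RROY
After move 4 (R'): R=ORGW U=WBWW F=BBGO D=RYYO B=YGGB
After move 5 (F'): F=BOBG U=WBOG R=YRRW D=RYYO L=RWOW
Query: B face = YGGB

Answer: Y G G B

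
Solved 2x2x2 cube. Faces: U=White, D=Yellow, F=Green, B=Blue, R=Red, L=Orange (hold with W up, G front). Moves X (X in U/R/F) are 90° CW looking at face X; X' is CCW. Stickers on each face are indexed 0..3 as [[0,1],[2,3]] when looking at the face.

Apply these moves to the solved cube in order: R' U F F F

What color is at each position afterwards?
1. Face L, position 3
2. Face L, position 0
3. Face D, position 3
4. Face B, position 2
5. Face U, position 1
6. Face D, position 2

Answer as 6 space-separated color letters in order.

Answer: B G G Y W Y

Derivation:
After move 1 (R'): R=RRRR U=WBWB F=GWGW D=YGYG B=YBYB
After move 2 (U): U=WWBB F=RRGW R=YBRR B=OOYB L=GWOO
After move 3 (F): F=GRWR U=WWOW R=BBBR D=RYYG L=GYOG
After move 4 (F): F=WGRR U=WWGY R=OBWR D=BBYG L=GROY
After move 5 (F): F=RWRG U=WWYR R=GBYR D=WOYG L=GBOB
Query 1: L[3] = B
Query 2: L[0] = G
Query 3: D[3] = G
Query 4: B[2] = Y
Query 5: U[1] = W
Query 6: D[2] = Y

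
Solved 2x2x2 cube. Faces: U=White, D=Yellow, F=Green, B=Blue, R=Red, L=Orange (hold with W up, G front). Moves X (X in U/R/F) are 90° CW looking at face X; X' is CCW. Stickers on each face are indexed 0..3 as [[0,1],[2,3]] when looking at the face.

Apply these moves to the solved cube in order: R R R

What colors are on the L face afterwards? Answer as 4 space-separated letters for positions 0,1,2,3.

Answer: O O O O

Derivation:
After move 1 (R): R=RRRR U=WGWG F=GYGY D=YBYB B=WBWB
After move 2 (R): R=RRRR U=WYWY F=GBGB D=YWYW B=GBGB
After move 3 (R): R=RRRR U=WBWB F=GWGW D=YGYG B=YBYB
Query: L face = OOOO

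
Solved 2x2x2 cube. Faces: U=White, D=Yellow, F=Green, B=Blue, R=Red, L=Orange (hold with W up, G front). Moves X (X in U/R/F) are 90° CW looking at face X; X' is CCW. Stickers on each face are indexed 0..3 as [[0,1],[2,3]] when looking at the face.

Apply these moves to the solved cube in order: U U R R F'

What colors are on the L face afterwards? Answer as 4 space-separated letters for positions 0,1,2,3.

Answer: R Y O W

Derivation:
After move 1 (U): U=WWWW F=RRGG R=BBRR B=OOBB L=GGOO
After move 2 (U): U=WWWW F=BBGG R=OORR B=GGBB L=RROO
After move 3 (R): R=RORO U=WBWG F=BYGY D=YBYG B=WGWB
After move 4 (R): R=RROO U=WYWY F=BBGG D=YWYW B=GGBB
After move 5 (F'): F=BGBG U=WYRO R=WRYO D=ROYW L=RYOW
Query: L face = RYOW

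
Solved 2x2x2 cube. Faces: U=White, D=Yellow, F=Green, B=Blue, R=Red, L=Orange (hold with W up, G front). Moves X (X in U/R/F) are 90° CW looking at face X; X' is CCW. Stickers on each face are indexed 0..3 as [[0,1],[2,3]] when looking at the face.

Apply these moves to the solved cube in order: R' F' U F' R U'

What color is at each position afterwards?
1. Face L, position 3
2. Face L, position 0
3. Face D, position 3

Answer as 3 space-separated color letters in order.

Answer: R Y O

Derivation:
After move 1 (R'): R=RRRR U=WBWB F=GWGW D=YGYG B=YBYB
After move 2 (F'): F=WWGG U=WBRR R=GRYR D=OOYG L=OBOW
After move 3 (U): U=RWRB F=GRGG R=YBYR B=OBYB L=WWOW
After move 4 (F'): F=RGGG U=RWYY R=OBOR D=WWYG L=WBOR
After move 5 (R): R=OORB U=RGYG F=RWGG D=WYYO B=YBWB
After move 6 (U'): U=GGRY F=WBGG R=RWRB B=OOWB L=YBOR
Query 1: L[3] = R
Query 2: L[0] = Y
Query 3: D[3] = O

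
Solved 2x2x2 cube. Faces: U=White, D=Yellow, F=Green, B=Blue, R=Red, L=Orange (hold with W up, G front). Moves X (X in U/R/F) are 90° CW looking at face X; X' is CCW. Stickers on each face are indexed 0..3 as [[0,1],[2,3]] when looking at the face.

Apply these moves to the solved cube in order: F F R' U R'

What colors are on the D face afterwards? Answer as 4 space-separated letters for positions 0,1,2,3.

Answer: W R Y Y

Derivation:
After move 1 (F): F=GGGG U=WWOO R=WRWR D=RRYY L=OYOY
After move 2 (F): F=GGGG U=WWYY R=OROR D=WWYY L=OROR
After move 3 (R'): R=RROO U=WBYB F=GWGY D=WGYG B=YBWB
After move 4 (U): U=YWBB F=RRGY R=YBOO B=ORWB L=GWOR
After move 5 (R'): R=BOYO U=YWBO F=RWGB D=WRYY B=GRGB
Query: D face = WRYY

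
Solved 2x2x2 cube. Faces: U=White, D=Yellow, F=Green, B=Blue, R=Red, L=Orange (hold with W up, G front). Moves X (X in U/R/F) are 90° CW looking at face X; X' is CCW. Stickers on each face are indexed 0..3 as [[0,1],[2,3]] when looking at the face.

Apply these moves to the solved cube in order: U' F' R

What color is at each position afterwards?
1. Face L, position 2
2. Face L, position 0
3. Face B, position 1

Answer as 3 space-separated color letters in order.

After move 1 (U'): U=WWWW F=OOGG R=GGRR B=RRBB L=BBOO
After move 2 (F'): F=OGOG U=WWGR R=YGYR D=BOYY L=BWOW
After move 3 (R): R=YYRG U=WGGG F=OOOY D=BBYR B=RRWB
Query 1: L[2] = O
Query 2: L[0] = B
Query 3: B[1] = R

Answer: O B R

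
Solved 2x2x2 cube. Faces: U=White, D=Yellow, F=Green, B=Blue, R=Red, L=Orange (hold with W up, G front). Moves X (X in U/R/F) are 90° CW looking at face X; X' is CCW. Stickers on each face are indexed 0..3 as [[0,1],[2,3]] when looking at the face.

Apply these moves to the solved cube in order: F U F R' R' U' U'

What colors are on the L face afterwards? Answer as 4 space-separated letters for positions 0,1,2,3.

After move 1 (F): F=GGGG U=WWOO R=WRWR D=RRYY L=OYOY
After move 2 (U): U=OWOW F=WRGG R=BBWR B=OYBB L=GGOY
After move 3 (F): F=GWGR U=OWYG R=OBWR D=WBYY L=GROR
After move 4 (R'): R=BROW U=OBYO F=GWGG D=WWYR B=YYBB
After move 5 (R'): R=RWBO U=OBYY F=GBGO D=WWYG B=RYWB
After move 6 (U'): U=BYOY F=GRGO R=GBBO B=RWWB L=RYOR
After move 7 (U'): U=YYBO F=RYGO R=GRBO B=GBWB L=RWOR
Query: L face = RWOR

Answer: R W O R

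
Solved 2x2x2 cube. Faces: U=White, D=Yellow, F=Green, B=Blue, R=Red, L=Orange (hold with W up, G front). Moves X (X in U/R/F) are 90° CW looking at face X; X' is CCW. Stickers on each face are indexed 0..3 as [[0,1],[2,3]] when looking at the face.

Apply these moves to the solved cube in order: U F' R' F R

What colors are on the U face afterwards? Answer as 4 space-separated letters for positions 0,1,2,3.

After move 1 (U): U=WWWW F=RRGG R=BBRR B=OOBB L=GGOO
After move 2 (F'): F=RGRG U=WWBR R=YBYR D=GOYY L=GWOW
After move 3 (R'): R=BRYY U=WBBO F=RWRR D=GGYG B=YOOB
After move 4 (F): F=RRRW U=WBWW R=BROY D=YBYG L=GGOG
After move 5 (R): R=OBYR U=WRWW F=RBRG D=YOYY B=WOBB
Query: U face = WRWW

Answer: W R W W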